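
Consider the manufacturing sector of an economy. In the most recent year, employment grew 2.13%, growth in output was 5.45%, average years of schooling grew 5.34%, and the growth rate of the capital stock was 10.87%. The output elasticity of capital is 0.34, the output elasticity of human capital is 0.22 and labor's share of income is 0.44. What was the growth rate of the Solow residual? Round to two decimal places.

Labor's share = 1 − 0.34 − 0.22 = 0.44.
The capital stock: 0.34 × 10.87 = 3.6958 pp.
Average years of schooling: 0.22 × 5.34 = 1.1748 pp.
Employment: 0.44 × 2.13 = 0.9372 pp.
TFP growth = 5.45 − 5.8078 = -0.3578%.

-0.36%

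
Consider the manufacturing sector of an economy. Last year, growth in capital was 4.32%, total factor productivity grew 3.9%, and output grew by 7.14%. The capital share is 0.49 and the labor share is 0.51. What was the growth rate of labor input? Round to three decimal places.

Labor's share = 1 − 0.49 = 0.51.
gY = gA + 0.49×4.32 + 0.51×g.
0.51×g = 7.14 − 3.9 − 2.1168 = 1.1232.
g = 1.1232 / 0.51 = 2.20235%.

Labor input growth was 2.202%.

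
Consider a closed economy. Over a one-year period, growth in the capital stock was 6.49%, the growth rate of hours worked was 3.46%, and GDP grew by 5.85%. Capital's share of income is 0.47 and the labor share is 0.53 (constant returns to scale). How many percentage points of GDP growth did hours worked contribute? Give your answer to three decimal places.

Labor's share = 1 − 0.47 = 0.53.
Contribution = share × growth = 0.53 × 3.46 = 1.8338 pp.

1.834 pp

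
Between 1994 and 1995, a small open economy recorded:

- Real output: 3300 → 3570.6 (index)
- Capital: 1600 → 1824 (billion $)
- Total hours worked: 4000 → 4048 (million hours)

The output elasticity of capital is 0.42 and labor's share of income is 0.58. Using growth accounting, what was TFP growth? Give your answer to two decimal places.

TFP grew 1.62%.

Real output growth = (3570.6 − 3300) / 3300 = 8.2%.
Capital growth = (1824 − 1600) / 1600 = 14%.
Total hours worked growth = (4048 − 4000) / 4000 = 1.2%.
Labor's share = 1 − 0.42 = 0.58.
Capital: 0.42 × 14 = 5.88 pp.
Total hours worked: 0.58 × 1.2 = 0.696 pp.
TFP growth = 8.2 − 6.576 = 1.624%.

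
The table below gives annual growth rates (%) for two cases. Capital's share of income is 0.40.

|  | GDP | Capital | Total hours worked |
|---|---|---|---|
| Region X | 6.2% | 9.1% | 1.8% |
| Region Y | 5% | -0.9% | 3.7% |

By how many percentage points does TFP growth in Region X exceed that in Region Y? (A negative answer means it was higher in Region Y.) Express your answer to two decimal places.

-1.66 percentage points

Labor's share = 1 − 0.4 = 0.6.
Region X: TFP = 6.2 − 3.64 − 1.08 = 1.48%.
Region Y: TFP = 5 + 0.36 − 2.22 = 3.14%.
Difference = 1.48 − (3.14) = -1.66 pp.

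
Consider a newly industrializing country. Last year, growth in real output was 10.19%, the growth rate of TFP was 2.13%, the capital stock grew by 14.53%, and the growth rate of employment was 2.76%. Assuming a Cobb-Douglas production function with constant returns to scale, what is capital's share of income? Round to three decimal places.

gY = gA + α·gK + (1−α)·gL, so gY − gA − gL = α(gK − gL).
10.19 − 2.13 − 2.76 = α × (14.53 − 2.76).
5.3 = 11.77 α, so α = 0.4503.

Capital's share of income is 0.450.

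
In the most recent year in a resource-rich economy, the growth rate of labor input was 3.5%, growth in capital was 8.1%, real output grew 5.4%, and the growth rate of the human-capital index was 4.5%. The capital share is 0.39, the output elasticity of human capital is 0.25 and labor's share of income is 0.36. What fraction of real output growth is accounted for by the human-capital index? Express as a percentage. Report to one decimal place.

20.8%

The human-capital index contributed 0.25 × 4.5 = 1.125 pp.
Share of growth = 1.125 / 5.4 × 100 = 20.833%.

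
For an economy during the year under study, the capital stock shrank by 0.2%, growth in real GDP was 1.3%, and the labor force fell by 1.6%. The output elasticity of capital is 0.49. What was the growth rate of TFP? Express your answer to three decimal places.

2.214%

Labor's share = 1 − 0.49 = 0.51.
The capital stock: 0.49 × (-0.2) = -0.098 pp.
The labor force: 0.51 × (-1.6) = -0.816 pp.
TFP growth = 1.3 + 0.914 = 2.214%.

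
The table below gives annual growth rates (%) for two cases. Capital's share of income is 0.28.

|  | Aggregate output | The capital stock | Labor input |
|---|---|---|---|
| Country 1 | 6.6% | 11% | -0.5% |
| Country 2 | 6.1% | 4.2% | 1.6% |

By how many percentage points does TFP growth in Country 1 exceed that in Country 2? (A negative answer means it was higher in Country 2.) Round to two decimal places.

0.11 percentage points

Labor's share = 1 − 0.28 = 0.72.
Country 1: TFP = 6.6 − 3.08 + 0.36 = 3.88%.
Country 2: TFP = 6.1 − 1.176 − 1.152 = 3.772%.
Difference = 3.88 − (3.772) = 0.108 pp.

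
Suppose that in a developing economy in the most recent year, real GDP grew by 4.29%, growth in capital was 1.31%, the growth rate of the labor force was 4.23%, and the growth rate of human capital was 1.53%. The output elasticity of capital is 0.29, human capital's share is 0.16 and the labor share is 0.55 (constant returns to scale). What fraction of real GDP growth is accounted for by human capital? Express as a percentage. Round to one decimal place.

Human capital accounted for 5.7% of growth.

Human capital contributed 0.16 × 1.53 = 0.2448 pp.
Share of growth = 0.2448 / 4.29 × 100 = 5.706%.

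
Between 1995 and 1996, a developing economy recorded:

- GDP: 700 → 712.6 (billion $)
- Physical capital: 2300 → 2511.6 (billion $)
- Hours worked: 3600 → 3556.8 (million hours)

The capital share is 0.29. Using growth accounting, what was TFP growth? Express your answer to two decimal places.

GDP growth = (712.6 − 700) / 700 = 1.8%.
Physical capital growth = (2511.6 − 2300) / 2300 = 9.2%.
Hours worked growth = (3556.8 − 3600) / 3600 = -1.2%.
Labor's share = 1 − 0.29 = 0.71.
Physical capital: 0.29 × 9.2 = 2.668 pp.
Hours worked: 0.71 × (-1.2) = -0.852 pp.
TFP growth = 1.8 − 1.816 = -0.016%.

-0.02%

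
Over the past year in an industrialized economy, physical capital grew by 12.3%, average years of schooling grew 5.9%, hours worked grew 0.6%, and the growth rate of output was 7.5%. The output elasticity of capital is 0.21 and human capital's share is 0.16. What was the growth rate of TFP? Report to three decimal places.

Labor's share = 1 − 0.21 − 0.16 = 0.63.
Physical capital: 0.21 × 12.3 = 2.583 pp.
Average years of schooling: 0.16 × 5.9 = 0.944 pp.
Hours worked: 0.63 × 0.6 = 0.378 pp.
TFP growth = 7.5 − 3.905 = 3.595%.

TFP growth was 3.595%.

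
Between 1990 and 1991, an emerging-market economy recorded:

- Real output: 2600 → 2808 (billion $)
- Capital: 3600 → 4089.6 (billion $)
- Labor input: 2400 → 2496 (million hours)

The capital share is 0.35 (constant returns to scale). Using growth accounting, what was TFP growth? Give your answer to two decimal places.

0.64%

Real output growth = (2808 − 2600) / 2600 = 8%.
Capital growth = (4089.6 − 3600) / 3600 = 13.6%.
Labor input growth = (2496 − 2400) / 2400 = 4%.
Labor's share = 1 − 0.35 = 0.65.
Capital: 0.35 × 13.6 = 4.76 pp.
Labor input: 0.65 × 4 = 2.6 pp.
TFP growth = 8 − 7.36 = 0.64%.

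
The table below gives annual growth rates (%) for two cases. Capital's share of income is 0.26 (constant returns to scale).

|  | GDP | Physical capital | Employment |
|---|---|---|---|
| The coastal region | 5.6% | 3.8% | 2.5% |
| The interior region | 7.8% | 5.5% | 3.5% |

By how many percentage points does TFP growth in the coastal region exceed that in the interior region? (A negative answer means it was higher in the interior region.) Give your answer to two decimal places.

-1.02 percentage points

Labor's share = 1 − 0.26 = 0.74.
The coastal region: TFP = 5.6 − 0.988 − 1.85 = 2.762%.
The interior region: TFP = 7.8 − 1.43 − 2.59 = 3.78%.
Difference = 2.762 − (3.78) = -1.018 pp.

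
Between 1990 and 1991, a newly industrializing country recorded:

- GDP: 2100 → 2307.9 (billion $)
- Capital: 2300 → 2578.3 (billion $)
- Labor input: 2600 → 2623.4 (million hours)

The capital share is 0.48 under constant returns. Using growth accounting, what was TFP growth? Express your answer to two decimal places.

TFP growth was 3.62%.

GDP growth = (2307.9 − 2100) / 2100 = 9.9%.
Capital growth = (2578.3 − 2300) / 2300 = 12.1%.
Labor input growth = (2623.4 − 2600) / 2600 = 0.9%.
Labor's share = 1 − 0.48 = 0.52.
Capital: 0.48 × 12.1 = 5.808 pp.
Labor input: 0.52 × 0.9 = 0.468 pp.
TFP growth = 9.9 − 6.276 = 3.624%.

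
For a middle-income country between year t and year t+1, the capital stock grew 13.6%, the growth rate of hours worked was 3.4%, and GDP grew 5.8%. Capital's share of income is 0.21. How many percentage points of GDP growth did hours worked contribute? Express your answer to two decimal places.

2.69 percentage points

Labor's share = 1 − 0.21 = 0.79.
Contribution = share × growth = 0.79 × 3.4 = 2.686 pp.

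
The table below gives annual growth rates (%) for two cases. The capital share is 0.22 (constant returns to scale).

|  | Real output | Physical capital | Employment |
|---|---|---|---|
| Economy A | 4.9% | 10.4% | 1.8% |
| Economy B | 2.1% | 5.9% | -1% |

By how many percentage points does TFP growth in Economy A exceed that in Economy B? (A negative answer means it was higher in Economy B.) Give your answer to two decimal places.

Labor's share = 1 − 0.22 = 0.78.
Economy A: TFP = 4.9 − 2.288 − 1.404 = 1.208%.
Economy B: TFP = 2.1 − 1.298 + 0.78 = 1.582%.
Difference = 1.208 − (1.582) = -0.374 pp.

-0.37 percentage points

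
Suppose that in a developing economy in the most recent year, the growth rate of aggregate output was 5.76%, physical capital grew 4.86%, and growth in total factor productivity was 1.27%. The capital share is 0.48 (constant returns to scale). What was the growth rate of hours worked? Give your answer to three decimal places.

4.148%

Labor's share = 1 − 0.48 = 0.52.
gY = gA + 0.48×4.86 + 0.52×g.
0.52×g = 5.76 − 1.27 − 2.3328 = 2.1572.
g = 2.1572 / 0.52 = 4.14846%.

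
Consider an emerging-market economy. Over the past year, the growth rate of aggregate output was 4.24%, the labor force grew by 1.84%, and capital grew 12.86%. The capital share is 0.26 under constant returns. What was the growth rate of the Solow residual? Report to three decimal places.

Labor's share = 1 − 0.26 = 0.74.
Capital: 0.26 × 12.86 = 3.3436 pp.
The labor force: 0.74 × 1.84 = 1.3616 pp.
TFP growth = 4.24 − 4.7052 = -0.4652%.

-0.465%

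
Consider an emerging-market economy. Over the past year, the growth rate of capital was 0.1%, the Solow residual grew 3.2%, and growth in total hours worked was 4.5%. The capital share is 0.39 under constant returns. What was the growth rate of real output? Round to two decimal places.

Labor's share = 1 − 0.39 = 0.61.
Capital: 0.39 × 0.1 = 0.039 pp.
Total hours worked: 0.61 × 4.5 = 2.745 pp.
Output growth = 3.2 + 2.784 = 5.984%.

5.98%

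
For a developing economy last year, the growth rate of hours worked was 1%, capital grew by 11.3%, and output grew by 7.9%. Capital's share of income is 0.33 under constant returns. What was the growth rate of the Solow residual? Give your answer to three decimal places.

Labor's share = 1 − 0.33 = 0.67.
Capital: 0.33 × 11.3 = 3.729 pp.
Hours worked: 0.67 × 1 = 0.67 pp.
TFP growth = 7.9 − 4.399 = 3.501%.

The Solow residual grew 3.501%.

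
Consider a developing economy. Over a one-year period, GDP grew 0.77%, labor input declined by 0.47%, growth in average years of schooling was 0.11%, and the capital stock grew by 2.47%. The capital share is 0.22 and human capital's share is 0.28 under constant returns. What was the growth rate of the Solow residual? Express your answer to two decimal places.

Labor's share = 1 − 0.22 − 0.28 = 0.5.
The capital stock: 0.22 × 2.47 = 0.5434 pp.
Average years of schooling: 0.28 × 0.11 = 0.0308 pp.
Labor input: 0.5 × (-0.47) = -0.235 pp.
TFP growth = 0.77 − 0.3392 = 0.4308%.

The Solow residual growth was 0.43%.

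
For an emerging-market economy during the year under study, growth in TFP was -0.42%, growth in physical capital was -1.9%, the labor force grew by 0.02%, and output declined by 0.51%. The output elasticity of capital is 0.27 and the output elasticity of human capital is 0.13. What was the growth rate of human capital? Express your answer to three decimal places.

3.162%

Labor's share = 1 − 0.27 − 0.13 = 0.6.
gY = gA + 0.27×(-1.9) + 0.6×0.02 + 0.13×g.
0.13×g = -0.51 + 0.42 + 0.501 = 0.411.
g = 0.411 / 0.13 = 3.16154%.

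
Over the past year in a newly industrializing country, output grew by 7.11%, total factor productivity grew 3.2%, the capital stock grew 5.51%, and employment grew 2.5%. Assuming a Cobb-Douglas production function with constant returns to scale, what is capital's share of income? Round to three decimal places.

α = 0.468

gY = gA + α·gK + (1−α)·gL, so gY − gA − gL = α(gK − gL).
7.11 − 3.2 − 2.5 = α × (5.51 − 2.5).
1.41 = 3.01 α, so α = 0.46844.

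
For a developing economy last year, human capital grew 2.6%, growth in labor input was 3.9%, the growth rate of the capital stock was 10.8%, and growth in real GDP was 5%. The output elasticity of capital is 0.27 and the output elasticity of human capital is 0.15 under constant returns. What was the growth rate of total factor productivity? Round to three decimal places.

-0.568%

Labor's share = 1 − 0.27 − 0.15 = 0.58.
The capital stock: 0.27 × 10.8 = 2.916 pp.
Human capital: 0.15 × 2.6 = 0.39 pp.
Labor input: 0.58 × 3.9 = 2.262 pp.
TFP growth = 5 − 5.568 = -0.568%.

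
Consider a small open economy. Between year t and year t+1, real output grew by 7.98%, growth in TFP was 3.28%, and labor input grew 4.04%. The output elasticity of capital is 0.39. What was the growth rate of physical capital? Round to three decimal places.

5.732%

Labor's share = 1 − 0.39 = 0.61.
gY = gA + 0.61×4.04 + 0.39×g.
0.39×g = 7.98 − 3.28 − 2.4644 = 2.2356.
g = 2.2356 / 0.39 = 5.73231%.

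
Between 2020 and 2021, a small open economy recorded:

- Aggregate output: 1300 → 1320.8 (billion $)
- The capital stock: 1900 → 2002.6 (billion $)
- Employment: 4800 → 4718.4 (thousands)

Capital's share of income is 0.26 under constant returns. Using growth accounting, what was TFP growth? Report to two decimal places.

1.45%

Aggregate output growth = (1320.8 − 1300) / 1300 = 1.6%.
The capital stock growth = (2002.6 − 1900) / 1900 = 5.4%.
Employment growth = (4718.4 − 4800) / 4800 = -1.7%.
Labor's share = 1 − 0.26 = 0.74.
The capital stock: 0.26 × 5.4 = 1.404 pp.
Employment: 0.74 × (-1.7) = -1.258 pp.
TFP growth = 1.6 − 0.146 = 1.454%.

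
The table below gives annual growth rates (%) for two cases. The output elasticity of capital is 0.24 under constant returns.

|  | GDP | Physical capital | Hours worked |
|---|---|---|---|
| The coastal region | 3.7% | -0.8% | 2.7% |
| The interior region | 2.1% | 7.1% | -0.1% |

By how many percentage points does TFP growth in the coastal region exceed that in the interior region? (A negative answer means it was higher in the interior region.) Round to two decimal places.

1.37 percentage points

Labor's share = 1 − 0.24 = 0.76.
The coastal region: TFP = 3.7 + 0.192 − 2.052 = 1.84%.
The interior region: TFP = 2.1 − 1.704 + 0.076 = 0.472%.
Difference = 1.84 − (0.472) = 1.368 pp.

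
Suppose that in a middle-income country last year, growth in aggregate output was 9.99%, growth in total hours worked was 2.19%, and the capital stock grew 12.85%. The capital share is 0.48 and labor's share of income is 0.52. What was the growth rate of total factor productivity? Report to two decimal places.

Labor's share = 1 − 0.48 = 0.52.
The capital stock: 0.48 × 12.85 = 6.168 pp.
Total hours worked: 0.52 × 2.19 = 1.1388 pp.
TFP growth = 9.99 − 7.3068 = 2.6832%.

Total factor productivity growth was 2.68%.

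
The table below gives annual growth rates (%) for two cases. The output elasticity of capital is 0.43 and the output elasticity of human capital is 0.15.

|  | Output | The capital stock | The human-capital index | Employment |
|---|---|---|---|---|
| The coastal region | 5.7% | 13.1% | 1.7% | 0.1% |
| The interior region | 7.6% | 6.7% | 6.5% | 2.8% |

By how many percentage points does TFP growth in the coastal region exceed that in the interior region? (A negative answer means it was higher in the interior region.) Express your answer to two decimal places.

Labor's share = 1 − 0.43 − 0.15 = 0.42.
The coastal region: TFP = 5.7 − 5.633 − 0.255 − 0.042 = -0.23%.
The interior region: TFP = 7.6 − 2.881 − 0.975 − 1.176 = 2.568%.
Difference = -0.23 − (2.568) = -2.798 pp.

-2.80 percentage points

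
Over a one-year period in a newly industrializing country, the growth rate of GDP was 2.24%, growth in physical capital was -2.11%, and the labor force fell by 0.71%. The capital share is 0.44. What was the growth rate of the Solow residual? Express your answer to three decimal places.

Labor's share = 1 − 0.44 = 0.56.
Physical capital: 0.44 × (-2.11) = -0.9284 pp.
The labor force: 0.56 × (-0.71) = -0.3976 pp.
TFP growth = 2.24 + 1.326 = 3.566%.

3.566%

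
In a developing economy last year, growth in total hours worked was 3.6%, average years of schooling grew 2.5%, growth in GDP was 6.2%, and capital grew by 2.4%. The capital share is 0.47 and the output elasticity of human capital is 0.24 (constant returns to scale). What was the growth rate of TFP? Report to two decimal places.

Labor's share = 1 − 0.47 − 0.24 = 0.29.
Capital: 0.47 × 2.4 = 1.128 pp.
Average years of schooling: 0.24 × 2.5 = 0.6 pp.
Total hours worked: 0.29 × 3.6 = 1.044 pp.
TFP growth = 6.2 − 2.772 = 3.428%.

3.43%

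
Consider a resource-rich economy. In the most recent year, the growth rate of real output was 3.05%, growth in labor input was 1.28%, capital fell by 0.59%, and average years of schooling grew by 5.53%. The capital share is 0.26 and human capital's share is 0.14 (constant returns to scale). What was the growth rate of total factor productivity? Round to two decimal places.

1.66%

Labor's share = 1 − 0.26 − 0.14 = 0.6.
Capital: 0.26 × (-0.59) = -0.1534 pp.
Average years of schooling: 0.14 × 5.53 = 0.7742 pp.
Labor input: 0.6 × 1.28 = 0.768 pp.
TFP growth = 3.05 − 1.3888 = 1.6612%.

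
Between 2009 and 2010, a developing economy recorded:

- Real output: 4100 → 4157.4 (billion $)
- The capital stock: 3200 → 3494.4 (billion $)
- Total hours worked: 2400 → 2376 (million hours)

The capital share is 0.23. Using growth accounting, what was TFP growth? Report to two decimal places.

0.05%

Real output growth = (4157.4 − 4100) / 4100 = 1.4%.
The capital stock growth = (3494.4 − 3200) / 3200 = 9.2%.
Total hours worked growth = (2376 − 2400) / 2400 = -1%.
Labor's share = 1 − 0.23 = 0.77.
The capital stock: 0.23 × 9.2 = 2.116 pp.
Total hours worked: 0.77 × (-1) = -0.77 pp.
TFP growth = 1.4 − 1.346 = 0.054%.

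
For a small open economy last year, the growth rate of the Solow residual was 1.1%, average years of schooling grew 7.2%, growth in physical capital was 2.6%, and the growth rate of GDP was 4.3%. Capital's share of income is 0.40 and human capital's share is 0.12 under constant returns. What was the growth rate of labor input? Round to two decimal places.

Labor's share = 1 − 0.4 − 0.12 = 0.48.
gY = gA + 0.4×2.6 + 0.12×7.2 + 0.48×g.
0.48×g = 4.3 − 1.1 − 1.904 = 1.296.
g = 1.296 / 0.48 = 2.7%.

2.70%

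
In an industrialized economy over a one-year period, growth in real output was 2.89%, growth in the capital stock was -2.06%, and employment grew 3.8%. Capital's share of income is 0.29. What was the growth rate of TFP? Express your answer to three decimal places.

TFP growth was 0.789%.

Labor's share = 1 − 0.29 = 0.71.
The capital stock: 0.29 × (-2.06) = -0.5974 pp.
Employment: 0.71 × 3.8 = 2.698 pp.
TFP growth = 2.89 − 2.1006 = 0.7894%.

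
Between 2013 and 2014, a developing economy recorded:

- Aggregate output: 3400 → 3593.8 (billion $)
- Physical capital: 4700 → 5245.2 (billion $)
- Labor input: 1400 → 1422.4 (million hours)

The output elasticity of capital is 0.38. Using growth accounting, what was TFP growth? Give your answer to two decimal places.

Aggregate output growth = (3593.8 − 3400) / 3400 = 5.7%.
Physical capital growth = (5245.2 − 4700) / 4700 = 11.6%.
Labor input growth = (1422.4 − 1400) / 1400 = 1.6%.
Labor's share = 1 − 0.38 = 0.62.
Physical capital: 0.38 × 11.6 = 4.408 pp.
Labor input: 0.62 × 1.6 = 0.992 pp.
TFP growth = 5.7 − 5.4 = 0.3%.

0.30%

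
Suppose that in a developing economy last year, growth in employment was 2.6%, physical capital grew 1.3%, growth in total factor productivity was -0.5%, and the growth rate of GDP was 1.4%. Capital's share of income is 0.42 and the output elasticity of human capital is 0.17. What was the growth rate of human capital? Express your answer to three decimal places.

1.694%

Labor's share = 1 − 0.42 − 0.17 = 0.41.
gY = gA + 0.42×1.3 + 0.41×2.6 + 0.17×g.
0.17×g = 1.4 + 0.5 − 1.612 = 0.288.
g = 0.288 / 0.17 = 1.69412%.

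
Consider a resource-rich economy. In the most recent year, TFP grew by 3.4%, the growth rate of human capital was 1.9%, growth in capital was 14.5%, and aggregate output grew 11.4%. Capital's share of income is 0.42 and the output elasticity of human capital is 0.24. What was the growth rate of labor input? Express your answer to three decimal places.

Labor input growth was 4.276%.

Labor's share = 1 − 0.42 − 0.24 = 0.34.
gY = gA + 0.42×14.5 + 0.24×1.9 + 0.34×g.
0.34×g = 11.4 − 3.4 − 6.546 = 1.454.
g = 1.454 / 0.34 = 4.27647%.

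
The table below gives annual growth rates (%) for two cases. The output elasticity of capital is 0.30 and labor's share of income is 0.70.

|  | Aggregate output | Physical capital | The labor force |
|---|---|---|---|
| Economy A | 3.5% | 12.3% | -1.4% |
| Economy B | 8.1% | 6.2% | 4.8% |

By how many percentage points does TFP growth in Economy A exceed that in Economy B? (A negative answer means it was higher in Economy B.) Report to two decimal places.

Labor's share = 1 − 0.3 = 0.7.
Economy A: TFP = 3.5 − 3.69 + 0.98 = 0.79%.
Economy B: TFP = 8.1 − 1.86 − 3.36 = 2.88%.
Difference = 0.79 − (2.88) = -2.09 pp.

-2.09 percentage points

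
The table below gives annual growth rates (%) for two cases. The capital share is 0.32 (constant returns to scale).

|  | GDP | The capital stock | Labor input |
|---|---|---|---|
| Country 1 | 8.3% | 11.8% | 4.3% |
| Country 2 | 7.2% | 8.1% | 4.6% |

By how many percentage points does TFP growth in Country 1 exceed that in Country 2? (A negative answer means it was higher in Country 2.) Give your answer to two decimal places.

0.12 percentage points

Labor's share = 1 − 0.32 = 0.68.
Country 1: TFP = 8.3 − 3.776 − 2.924 = 1.6%.
Country 2: TFP = 7.2 − 2.592 − 3.128 = 1.48%.
Difference = 1.6 − (1.48) = 0.12 pp.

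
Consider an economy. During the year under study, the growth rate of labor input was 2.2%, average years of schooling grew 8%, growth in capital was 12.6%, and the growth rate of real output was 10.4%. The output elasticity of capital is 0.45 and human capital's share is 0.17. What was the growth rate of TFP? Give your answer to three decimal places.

TFP grew 2.534%.

Labor's share = 1 − 0.45 − 0.17 = 0.38.
Capital: 0.45 × 12.6 = 5.67 pp.
Average years of schooling: 0.17 × 8 = 1.36 pp.
Labor input: 0.38 × 2.2 = 0.836 pp.
TFP growth = 10.4 − 7.866 = 2.534%.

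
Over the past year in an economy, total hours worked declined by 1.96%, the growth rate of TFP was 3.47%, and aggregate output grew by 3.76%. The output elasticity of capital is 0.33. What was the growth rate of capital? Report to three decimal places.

Labor's share = 1 − 0.33 = 0.67.
gY = gA + 0.67×(-1.96) + 0.33×g.
0.33×g = 3.76 − 3.47 + 1.3132 = 1.6032.
g = 1.6032 / 0.33 = 4.85818%.

4.858%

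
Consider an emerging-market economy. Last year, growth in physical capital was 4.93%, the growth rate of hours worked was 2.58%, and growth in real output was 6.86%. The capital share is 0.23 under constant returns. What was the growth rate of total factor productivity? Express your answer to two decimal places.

Total factor productivity grew 3.74%.

Labor's share = 1 − 0.23 = 0.77.
Physical capital: 0.23 × 4.93 = 1.1339 pp.
Hours worked: 0.77 × 2.58 = 1.9866 pp.
TFP growth = 6.86 − 3.1205 = 3.7395%.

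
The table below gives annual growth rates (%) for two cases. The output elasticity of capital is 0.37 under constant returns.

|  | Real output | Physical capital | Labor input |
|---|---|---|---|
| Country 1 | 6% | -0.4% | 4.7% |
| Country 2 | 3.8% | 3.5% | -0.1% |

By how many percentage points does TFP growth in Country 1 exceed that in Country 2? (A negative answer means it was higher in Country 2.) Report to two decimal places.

Labor's share = 1 − 0.37 = 0.63.
Country 1: TFP = 6 + 0.148 − 2.961 = 3.187%.
Country 2: TFP = 3.8 − 1.295 + 0.063 = 2.568%.
Difference = 3.187 − (2.568) = 0.619 pp.

0.62 percentage points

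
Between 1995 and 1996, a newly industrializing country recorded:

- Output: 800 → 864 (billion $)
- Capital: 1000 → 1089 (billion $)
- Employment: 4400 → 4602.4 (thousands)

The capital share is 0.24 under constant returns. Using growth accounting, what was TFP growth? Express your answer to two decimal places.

TFP grew 2.37%.

Output growth = (864 − 800) / 800 = 8%.
Capital growth = (1089 − 1000) / 1000 = 8.9%.
Employment growth = (4602.4 − 4400) / 4400 = 4.6%.
Labor's share = 1 − 0.24 = 0.76.
Capital: 0.24 × 8.9 = 2.136 pp.
Employment: 0.76 × 4.6 = 3.496 pp.
TFP growth = 8 − 5.632 = 2.368%.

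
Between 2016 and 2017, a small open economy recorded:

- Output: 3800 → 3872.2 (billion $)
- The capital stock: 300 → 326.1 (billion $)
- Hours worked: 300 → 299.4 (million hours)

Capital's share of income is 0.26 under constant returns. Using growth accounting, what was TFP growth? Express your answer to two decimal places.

Output growth = (3872.2 − 3800) / 3800 = 1.9%.
The capital stock growth = (326.1 − 300) / 300 = 8.7%.
Hours worked growth = (299.4 − 300) / 300 = -0.2%.
Labor's share = 1 − 0.26 = 0.74.
The capital stock: 0.26 × 8.7 = 2.262 pp.
Hours worked: 0.74 × (-0.2) = -0.148 pp.
TFP growth = 1.9 − 2.114 = -0.214%.

-0.21%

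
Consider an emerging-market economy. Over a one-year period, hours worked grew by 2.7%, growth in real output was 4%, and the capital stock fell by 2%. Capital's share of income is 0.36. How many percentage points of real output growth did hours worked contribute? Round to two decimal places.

Labor's share = 1 − 0.36 = 0.64.
Contribution = share × growth = 0.64 × 2.7 = 1.728 pp.

1.73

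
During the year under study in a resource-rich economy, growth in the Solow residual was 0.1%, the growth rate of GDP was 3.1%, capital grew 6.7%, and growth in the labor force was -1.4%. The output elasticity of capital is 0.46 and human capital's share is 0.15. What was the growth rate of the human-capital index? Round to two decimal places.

Labor's share = 1 − 0.46 − 0.15 = 0.39.
gY = gA + 0.46×6.7 + 0.39×(-1.4) + 0.15×g.
0.15×g = 3.1 − 0.1 − 2.536 = 0.464.
g = 0.464 / 0.15 = 3.0933%.

3.09%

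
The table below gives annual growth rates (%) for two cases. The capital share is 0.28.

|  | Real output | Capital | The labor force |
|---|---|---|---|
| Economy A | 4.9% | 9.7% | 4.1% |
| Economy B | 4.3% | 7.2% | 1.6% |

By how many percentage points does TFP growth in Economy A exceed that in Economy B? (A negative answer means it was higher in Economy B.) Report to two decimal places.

-1.90 percentage points

Labor's share = 1 − 0.28 = 0.72.
Economy A: TFP = 4.9 − 2.716 − 2.952 = -0.768%.
Economy B: TFP = 4.3 − 2.016 − 1.152 = 1.132%.
Difference = -0.768 − (1.132) = -1.9 pp.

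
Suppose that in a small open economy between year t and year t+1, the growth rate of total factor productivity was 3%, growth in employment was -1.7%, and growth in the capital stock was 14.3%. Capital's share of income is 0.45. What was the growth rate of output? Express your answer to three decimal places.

Labor's share = 1 − 0.45 = 0.55.
The capital stock: 0.45 × 14.3 = 6.435 pp.
Employment: 0.55 × (-1.7) = -0.935 pp.
Output growth = 3 + 5.5 = 8.5%.

8.500%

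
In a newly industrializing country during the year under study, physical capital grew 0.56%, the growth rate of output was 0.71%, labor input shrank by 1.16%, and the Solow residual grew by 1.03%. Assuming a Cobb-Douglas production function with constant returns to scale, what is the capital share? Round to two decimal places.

α = 0.49

gY = gA + α·gK + (1−α)·gL, so gY − gA − gL = α(gK − gL).
0.71 − 1.03 + 1.16 = α × (0.56 − (-1.16)).
0.84 = 1.72 α, so α = 0.4884.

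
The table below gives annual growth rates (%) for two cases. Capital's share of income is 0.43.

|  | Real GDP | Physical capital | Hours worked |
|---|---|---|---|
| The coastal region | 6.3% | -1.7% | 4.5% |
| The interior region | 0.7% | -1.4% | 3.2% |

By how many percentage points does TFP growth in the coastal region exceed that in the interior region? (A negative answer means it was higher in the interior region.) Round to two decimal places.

Labor's share = 1 − 0.43 = 0.57.
The coastal region: TFP = 6.3 + 0.731 − 2.565 = 4.466%.
The interior region: TFP = 0.7 + 0.602 − 1.824 = -0.522%.
Difference = 4.466 − (-0.522) = 4.988 pp.

4.99 percentage points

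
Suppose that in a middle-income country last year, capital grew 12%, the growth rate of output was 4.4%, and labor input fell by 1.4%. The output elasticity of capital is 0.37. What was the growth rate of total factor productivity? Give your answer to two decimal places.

Total factor productivity grew 0.84%.

Labor's share = 1 − 0.37 = 0.63.
Capital: 0.37 × 12 = 4.44 pp.
Labor input: 0.63 × (-1.4) = -0.882 pp.
TFP growth = 4.4 − 3.558 = 0.842%.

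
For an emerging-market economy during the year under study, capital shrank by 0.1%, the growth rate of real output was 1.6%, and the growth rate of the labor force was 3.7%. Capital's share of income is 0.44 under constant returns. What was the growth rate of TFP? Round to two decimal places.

-0.43%

Labor's share = 1 − 0.44 = 0.56.
Capital: 0.44 × (-0.1) = -0.044 pp.
The labor force: 0.56 × 3.7 = 2.072 pp.
TFP growth = 1.6 − 2.028 = -0.428%.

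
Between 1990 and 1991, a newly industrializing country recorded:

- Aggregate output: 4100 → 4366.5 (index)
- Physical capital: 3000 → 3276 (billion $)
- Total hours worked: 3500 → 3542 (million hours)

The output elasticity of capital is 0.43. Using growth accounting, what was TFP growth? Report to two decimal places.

Aggregate output growth = (4366.5 − 4100) / 4100 = 6.5%.
Physical capital growth = (3276 − 3000) / 3000 = 9.2%.
Total hours worked growth = (3542 − 3500) / 3500 = 1.2%.
Labor's share = 1 − 0.43 = 0.57.
Physical capital: 0.43 × 9.2 = 3.956 pp.
Total hours worked: 0.57 × 1.2 = 0.684 pp.
TFP growth = 6.5 − 4.64 = 1.86%.

TFP growth was 1.86%.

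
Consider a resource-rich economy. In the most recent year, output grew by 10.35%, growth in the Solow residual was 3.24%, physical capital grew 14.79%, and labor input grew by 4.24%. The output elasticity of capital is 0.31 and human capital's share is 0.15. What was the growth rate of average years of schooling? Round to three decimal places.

Average years of schooling grew 1.570%.

Labor's share = 1 − 0.31 − 0.15 = 0.54.
gY = gA + 0.31×14.79 + 0.54×4.24 + 0.15×g.
0.15×g = 10.35 − 3.24 − 6.8745 = 0.2355.
g = 0.2355 / 0.15 = 1.57%.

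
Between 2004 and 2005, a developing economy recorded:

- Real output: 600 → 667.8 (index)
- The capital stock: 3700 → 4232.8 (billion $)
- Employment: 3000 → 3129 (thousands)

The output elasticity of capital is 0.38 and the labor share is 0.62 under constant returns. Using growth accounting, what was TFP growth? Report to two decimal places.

Real output growth = (667.8 − 600) / 600 = 11.3%.
The capital stock growth = (4232.8 − 3700) / 3700 = 14.4%.
Employment growth = (3129 − 3000) / 3000 = 4.3%.
Labor's share = 1 − 0.38 = 0.62.
The capital stock: 0.38 × 14.4 = 5.472 pp.
Employment: 0.62 × 4.3 = 2.666 pp.
TFP growth = 11.3 − 8.138 = 3.162%.

3.16%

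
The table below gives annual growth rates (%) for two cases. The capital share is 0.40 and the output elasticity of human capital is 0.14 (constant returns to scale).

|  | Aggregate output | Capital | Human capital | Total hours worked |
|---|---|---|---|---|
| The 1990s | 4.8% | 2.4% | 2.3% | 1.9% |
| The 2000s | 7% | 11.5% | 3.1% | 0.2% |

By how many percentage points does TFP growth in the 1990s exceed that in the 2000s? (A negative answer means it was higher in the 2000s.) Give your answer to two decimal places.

0.77 percentage points

Labor's share = 1 − 0.4 − 0.14 = 0.46.
The 1990s: TFP = 4.8 − 0.96 − 0.322 − 0.874 = 2.644%.
The 2000s: TFP = 7 − 4.6 − 0.434 − 0.092 = 1.874%.
Difference = 2.644 − (1.874) = 0.77 pp.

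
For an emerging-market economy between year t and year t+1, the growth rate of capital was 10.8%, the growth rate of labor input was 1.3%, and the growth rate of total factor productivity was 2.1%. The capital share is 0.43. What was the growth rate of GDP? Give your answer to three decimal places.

Labor's share = 1 − 0.43 = 0.57.
Capital: 0.43 × 10.8 = 4.644 pp.
Labor input: 0.57 × 1.3 = 0.741 pp.
Output growth = 2.1 + 5.385 = 7.485%.

7.485%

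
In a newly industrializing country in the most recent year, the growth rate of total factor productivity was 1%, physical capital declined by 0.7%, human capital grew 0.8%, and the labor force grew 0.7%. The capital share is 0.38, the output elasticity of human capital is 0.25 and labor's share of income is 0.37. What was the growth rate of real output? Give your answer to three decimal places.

Real output grew 1.193%.

Labor's share = 1 − 0.38 − 0.25 = 0.37.
Physical capital: 0.38 × (-0.7) = -0.266 pp.
Human capital: 0.25 × 0.8 = 0.2 pp.
The labor force: 0.37 × 0.7 = 0.259 pp.
Output growth = 1 + 0.193 = 1.193%.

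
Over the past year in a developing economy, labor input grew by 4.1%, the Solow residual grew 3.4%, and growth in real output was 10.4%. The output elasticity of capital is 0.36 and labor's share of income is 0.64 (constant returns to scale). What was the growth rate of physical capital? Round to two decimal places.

Labor's share = 1 − 0.36 = 0.64.
gY = gA + 0.64×4.1 + 0.36×g.
0.36×g = 10.4 − 3.4 − 2.624 = 4.376.
g = 4.376 / 0.36 = 12.1556%.

12.16%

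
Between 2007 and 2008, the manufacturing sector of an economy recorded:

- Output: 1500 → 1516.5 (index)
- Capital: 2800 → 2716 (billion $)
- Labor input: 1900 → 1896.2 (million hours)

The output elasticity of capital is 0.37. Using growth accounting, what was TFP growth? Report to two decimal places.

Output growth = (1516.5 − 1500) / 1500 = 1.1%.
Capital growth = (2716 − 2800) / 2800 = -3%.
Labor input growth = (1896.2 − 1900) / 1900 = -0.2%.
Labor's share = 1 − 0.37 = 0.63.
Capital: 0.37 × (-3) = -1.11 pp.
Labor input: 0.63 × (-0.2) = -0.126 pp.
TFP growth = 1.1 + 1.236 = 2.336%.

2.34%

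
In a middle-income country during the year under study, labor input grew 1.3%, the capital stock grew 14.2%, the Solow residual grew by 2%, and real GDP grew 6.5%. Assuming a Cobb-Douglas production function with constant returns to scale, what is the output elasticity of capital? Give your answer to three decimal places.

The output elasticity of capital is 0.248.

gY = gA + α·gK + (1−α)·gL, so gY − gA − gL = α(gK − gL).
6.5 − 2 − 1.3 = α × (14.2 − 1.3).
3.2 = 12.9 α, so α = 0.24806.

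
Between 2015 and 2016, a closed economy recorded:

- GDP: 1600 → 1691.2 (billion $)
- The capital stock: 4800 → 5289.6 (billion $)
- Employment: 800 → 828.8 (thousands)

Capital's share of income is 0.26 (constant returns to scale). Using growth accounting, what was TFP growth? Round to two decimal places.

GDP growth = (1691.2 − 1600) / 1600 = 5.7%.
The capital stock growth = (5289.6 − 4800) / 4800 = 10.2%.
Employment growth = (828.8 − 800) / 800 = 3.6%.
Labor's share = 1 − 0.26 = 0.74.
The capital stock: 0.26 × 10.2 = 2.652 pp.
Employment: 0.74 × 3.6 = 2.664 pp.
TFP growth = 5.7 − 5.316 = 0.384%.

0.38%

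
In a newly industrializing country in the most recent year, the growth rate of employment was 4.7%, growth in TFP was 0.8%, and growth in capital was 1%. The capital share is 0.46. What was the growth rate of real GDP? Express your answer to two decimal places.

3.80%

Labor's share = 1 − 0.46 = 0.54.
Capital: 0.46 × 1 = 0.46 pp.
Employment: 0.54 × 4.7 = 2.538 pp.
Output growth = 0.8 + 2.998 = 3.798%.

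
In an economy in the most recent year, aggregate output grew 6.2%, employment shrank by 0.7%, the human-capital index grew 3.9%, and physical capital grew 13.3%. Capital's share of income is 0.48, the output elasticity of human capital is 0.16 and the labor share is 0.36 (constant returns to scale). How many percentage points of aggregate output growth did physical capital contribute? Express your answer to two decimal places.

Contribution = share × growth = 0.48 × 13.3 = 6.384 pp.

6.38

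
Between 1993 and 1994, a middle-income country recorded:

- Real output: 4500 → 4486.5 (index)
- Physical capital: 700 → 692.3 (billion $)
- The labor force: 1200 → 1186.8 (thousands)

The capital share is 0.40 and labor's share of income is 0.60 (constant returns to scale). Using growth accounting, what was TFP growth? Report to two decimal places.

TFP grew 0.80%.

Real output growth = (4486.5 − 4500) / 4500 = -0.3%.
Physical capital growth = (692.3 − 700) / 700 = -1.1%.
The labor force growth = (1186.8 − 1200) / 1200 = -1.1%.
Labor's share = 1 − 0.4 = 0.6.
Physical capital: 0.4 × (-1.1) = -0.44 pp.
The labor force: 0.6 × (-1.1) = -0.66 pp.
TFP growth = -0.3 + 1.1 = 0.8%.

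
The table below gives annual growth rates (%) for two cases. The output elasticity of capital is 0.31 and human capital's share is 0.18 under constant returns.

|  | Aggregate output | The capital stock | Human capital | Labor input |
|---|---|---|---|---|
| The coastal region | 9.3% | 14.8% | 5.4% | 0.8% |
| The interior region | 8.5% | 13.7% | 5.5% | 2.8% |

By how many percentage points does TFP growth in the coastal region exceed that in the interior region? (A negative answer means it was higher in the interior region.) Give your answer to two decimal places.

Labor's share = 1 − 0.31 − 0.18 = 0.51.
The coastal region: TFP = 9.3 − 4.588 − 0.972 − 0.408 = 3.332%.
The interior region: TFP = 8.5 − 4.247 − 0.99 − 1.428 = 1.835%.
Difference = 3.332 − (1.835) = 1.497 pp.

1.50 percentage points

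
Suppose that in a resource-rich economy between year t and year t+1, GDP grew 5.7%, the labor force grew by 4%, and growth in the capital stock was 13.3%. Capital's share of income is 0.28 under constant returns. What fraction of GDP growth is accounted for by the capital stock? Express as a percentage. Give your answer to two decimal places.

The capital stock accounted for 65.33% of growth.

The capital stock contributed 0.28 × 13.3 = 3.724 pp.
Share of growth = 3.724 / 5.7 × 100 = 65.3333%.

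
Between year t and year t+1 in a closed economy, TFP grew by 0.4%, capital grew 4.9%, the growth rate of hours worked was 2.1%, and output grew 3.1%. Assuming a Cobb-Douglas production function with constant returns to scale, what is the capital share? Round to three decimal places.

α = 0.214

gY = gA + α·gK + (1−α)·gL, so gY − gA − gL = α(gK − gL).
3.1 − 0.4 − 2.1 = α × (4.9 − 2.1).
0.6 = 2.8 α, so α = 0.21429.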